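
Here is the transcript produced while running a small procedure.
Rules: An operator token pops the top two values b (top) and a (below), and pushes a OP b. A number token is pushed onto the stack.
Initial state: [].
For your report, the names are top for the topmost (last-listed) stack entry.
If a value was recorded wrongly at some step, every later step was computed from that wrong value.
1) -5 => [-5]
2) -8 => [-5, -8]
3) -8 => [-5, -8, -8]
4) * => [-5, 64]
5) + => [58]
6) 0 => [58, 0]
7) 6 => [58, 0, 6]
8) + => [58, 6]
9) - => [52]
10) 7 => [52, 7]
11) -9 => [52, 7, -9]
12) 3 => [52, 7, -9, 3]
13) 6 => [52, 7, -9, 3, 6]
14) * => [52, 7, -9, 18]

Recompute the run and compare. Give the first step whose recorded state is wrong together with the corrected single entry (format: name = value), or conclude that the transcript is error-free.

step 5, top = 59

Step 1: push -5: top = -5 — checks out.
Step 2: push -8: top = -8 — verified.
Step 3: push -8: top = -8 — verified.
Step 4: -8 * -8 = 64 — confirmed correct.
Step 5: -5 + 64 = 59 — first mismatch against the transcript.
So the first discrepancy is step 5, where the right value is top = 59.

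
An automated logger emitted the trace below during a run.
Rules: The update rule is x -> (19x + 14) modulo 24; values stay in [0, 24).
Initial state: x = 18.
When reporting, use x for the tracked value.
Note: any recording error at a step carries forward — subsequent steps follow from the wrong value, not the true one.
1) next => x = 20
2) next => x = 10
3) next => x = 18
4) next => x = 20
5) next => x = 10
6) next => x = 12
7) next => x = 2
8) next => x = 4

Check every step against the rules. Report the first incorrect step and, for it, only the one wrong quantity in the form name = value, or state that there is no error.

step 3, x = 12

step 1: x = (19*18 + 14) mod 24 = 20 -> verified
step 2: x = (19*20 + 14) mod 24 = 10 -> consistent with the trace
step 3: x = (19*10 + 14) mod 24 = 12 -> the entry is off here
The earliest wrong entry is at step 3: it should read x = 12.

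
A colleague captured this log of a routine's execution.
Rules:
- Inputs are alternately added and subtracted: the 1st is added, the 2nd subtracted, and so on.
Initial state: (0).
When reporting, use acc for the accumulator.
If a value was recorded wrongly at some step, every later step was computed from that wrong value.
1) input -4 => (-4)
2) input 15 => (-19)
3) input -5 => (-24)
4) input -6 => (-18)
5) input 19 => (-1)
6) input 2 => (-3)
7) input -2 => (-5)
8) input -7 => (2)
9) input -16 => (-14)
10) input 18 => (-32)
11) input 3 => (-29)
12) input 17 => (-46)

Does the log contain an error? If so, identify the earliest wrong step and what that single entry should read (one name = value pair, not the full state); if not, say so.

Recomputing the run from the initial state:
step 1: acc = -4
step 2: acc = -19
step 3: acc = -24
step 4: acc = -18
step 5: acc = 1
step 6: acc = -1
step 7: acc = -3
step 8: acc = 4
step 9: acc = -12
step 10: acc = -30
step 11: acc = -27
step 12: acc = -44
The first disagreement with the log is at step 5, where the value should be acc = 1.

step 5, acc = 1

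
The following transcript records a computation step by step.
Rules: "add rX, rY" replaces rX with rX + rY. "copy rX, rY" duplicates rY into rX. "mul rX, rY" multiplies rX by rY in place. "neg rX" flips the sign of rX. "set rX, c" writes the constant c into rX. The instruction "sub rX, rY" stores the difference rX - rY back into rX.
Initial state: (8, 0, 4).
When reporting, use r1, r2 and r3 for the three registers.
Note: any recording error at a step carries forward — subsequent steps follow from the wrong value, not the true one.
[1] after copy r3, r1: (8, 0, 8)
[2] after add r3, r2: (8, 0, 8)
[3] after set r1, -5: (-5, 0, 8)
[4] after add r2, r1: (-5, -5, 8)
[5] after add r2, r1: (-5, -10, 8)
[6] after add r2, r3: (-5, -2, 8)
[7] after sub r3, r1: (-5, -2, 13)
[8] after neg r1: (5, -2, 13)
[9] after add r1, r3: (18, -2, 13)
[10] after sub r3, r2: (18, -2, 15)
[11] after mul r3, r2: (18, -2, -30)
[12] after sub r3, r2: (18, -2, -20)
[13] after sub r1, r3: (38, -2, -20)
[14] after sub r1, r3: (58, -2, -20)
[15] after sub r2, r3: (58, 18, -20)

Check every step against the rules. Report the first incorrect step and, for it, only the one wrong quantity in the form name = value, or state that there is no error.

Step 1: r3 = 8 — exactly as logged.
Step 2: r3 = 8 + 0 = 8 — consistent with the transcript.
Step 3: r1 = -5 — checks out.
Step 4: r2 = 0 + -5 = -5 — no discrepancy.
Step 5: r2 = -5 + -5 = -10 — consistent with the transcript.
Step 6: r2 = -10 + 8 = -2 — confirmed correct.
Step 7: r3 = 8 - -5 = 13 — in agreement.
Step 8: r1 = -(-5) = 5 — exactly as logged.
Step 9: r1 = 5 + 13 = 18 — same as recorded.
Step 10: r3 = 13 - -2 = 15 — same as recorded.
Step 11: r3 = 15 * -2 = -30 — agrees with the transcript.
Step 12: r3 = -30 - -2 = -28 — not what was recorded.
Step 12 is the first one off; corrected, r3 = -28.

step 12, r3 = -28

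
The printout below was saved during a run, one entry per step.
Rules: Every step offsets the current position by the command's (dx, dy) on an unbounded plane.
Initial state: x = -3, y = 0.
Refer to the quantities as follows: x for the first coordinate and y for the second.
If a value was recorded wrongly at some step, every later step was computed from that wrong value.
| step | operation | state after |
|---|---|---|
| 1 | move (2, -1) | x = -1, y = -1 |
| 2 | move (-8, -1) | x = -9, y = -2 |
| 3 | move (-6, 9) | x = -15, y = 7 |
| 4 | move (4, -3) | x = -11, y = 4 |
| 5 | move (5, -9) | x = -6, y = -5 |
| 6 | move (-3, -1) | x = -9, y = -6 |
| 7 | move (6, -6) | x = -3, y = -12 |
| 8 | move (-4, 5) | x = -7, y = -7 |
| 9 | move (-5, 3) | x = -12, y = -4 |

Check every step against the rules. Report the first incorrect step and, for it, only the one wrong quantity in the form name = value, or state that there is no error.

no error

1. x = -3 + (2) = -1, y = 0 + (-1) = -1 (in agreement)
2. x = -1 + (-8) = -9, y = -1 + (-1) = -2 (same as recorded)
3. x = -9 + (-6) = -15, y = -2 + (9) = 7 (verified)
4. x = -15 + (4) = -11, y = 7 + (-3) = 4 (consistent with the printout)
5. x = -11 + (5) = -6, y = 4 + (-9) = -5 (in agreement)
6. x = -6 + (-3) = -9, y = -5 + (-1) = -6 (agrees with the printout)
7. x = -9 + (6) = -3, y = -6 + (-6) = -12 (agrees with the printout)
8. x = -3 + (-4) = -7, y = -12 + (5) = -7 (verified)
9. x = -7 + (-5) = -12, y = -7 + (3) = -4 (consistent with the printout)
Each recorded entry agrees with the recomputation.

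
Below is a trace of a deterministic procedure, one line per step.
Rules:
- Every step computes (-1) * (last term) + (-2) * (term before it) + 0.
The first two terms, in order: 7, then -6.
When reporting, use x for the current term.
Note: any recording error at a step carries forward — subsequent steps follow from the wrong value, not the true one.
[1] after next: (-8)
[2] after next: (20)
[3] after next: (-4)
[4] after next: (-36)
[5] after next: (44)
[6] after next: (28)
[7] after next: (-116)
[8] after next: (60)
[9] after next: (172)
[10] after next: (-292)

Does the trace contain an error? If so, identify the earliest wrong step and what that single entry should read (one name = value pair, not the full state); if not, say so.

no error

step 1: x = -1*(-6) + (-2)*(7) + (0) = -8 -> confirmed correct
step 2: x = -1*(-8) + (-2)*(-6) + (0) = 20 -> no discrepancy
step 3: x = -1*(20) + (-2)*(-8) + (0) = -4 -> agrees with the trace
step 4: x = -1*(-4) + (-2)*(20) + (0) = -36 -> agrees with the trace
step 5: x = -1*(-36) + (-2)*(-4) + (0) = 44 -> same as recorded
step 6: x = -1*(44) + (-2)*(-36) + (0) = 28 -> verified
step 7: x = -1*(28) + (-2)*(44) + (0) = -116 -> verified
step 8: x = -1*(-116) + (-2)*(28) + (0) = 60 -> agrees with the trace
step 9: x = -1*(60) + (-2)*(-116) + (0) = 172 -> consistent with the trace
step 10: x = -1*(172) + (-2)*(60) + (0) = -292 -> exactly as logged
The whole run recomputes cleanly — no discrepancies.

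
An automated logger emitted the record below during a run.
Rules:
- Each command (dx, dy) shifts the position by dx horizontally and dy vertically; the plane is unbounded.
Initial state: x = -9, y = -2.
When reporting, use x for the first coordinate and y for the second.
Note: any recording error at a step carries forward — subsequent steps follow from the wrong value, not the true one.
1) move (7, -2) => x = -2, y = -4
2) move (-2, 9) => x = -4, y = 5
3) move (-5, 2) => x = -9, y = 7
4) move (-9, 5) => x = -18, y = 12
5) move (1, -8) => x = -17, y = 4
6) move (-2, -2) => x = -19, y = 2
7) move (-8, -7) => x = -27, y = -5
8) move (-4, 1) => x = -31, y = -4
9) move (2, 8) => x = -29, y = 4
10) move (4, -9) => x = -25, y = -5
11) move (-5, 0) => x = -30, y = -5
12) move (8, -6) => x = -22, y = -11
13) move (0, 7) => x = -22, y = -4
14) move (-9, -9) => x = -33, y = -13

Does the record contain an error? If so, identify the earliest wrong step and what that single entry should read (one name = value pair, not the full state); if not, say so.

step 14, x = -31

Step 1: x = -9 + (7) = -2, y = -2 + (-2) = -4 — agrees with the record.
Step 2: x = -2 + (-2) = -4, y = -4 + (9) = 5 — confirmed correct.
Step 3: x = -4 + (-5) = -9, y = 5 + (2) = 7 — no discrepancy.
Step 4: x = -9 + (-9) = -18, y = 7 + (5) = 12 — matches.
Step 5: x = -18 + (1) = -17, y = 12 + (-8) = 4 — no discrepancy.
Step 6: x = -17 + (-2) = -19, y = 4 + (-2) = 2 — no discrepancy.
Step 7: x = -19 + (-8) = -27, y = 2 + (-7) = -5 — consistent with the record.
Step 8: x = -27 + (-4) = -31, y = -5 + (1) = -4 — matches.
Step 9: x = -31 + (2) = -29, y = -4 + (8) = 4 — exactly as logged.
Step 10: x = -29 + (4) = -25, y = 4 + (-9) = -5 — checks out.
Step 11: x = -25 + (-5) = -30, y = -5 + (0) = -5 — no discrepancy.
Step 12: x = -30 + (8) = -22, y = -5 + (-6) = -11 — matches.
Step 13: x = -22 + (0) = -22, y = -11 + (7) = -4 — in agreement.
Step 14: x = -22 + (-9) = -31, y = -4 + (-9) = -13 — the record disagrees here.
So the first discrepancy is step 14, where the right value is x = -31.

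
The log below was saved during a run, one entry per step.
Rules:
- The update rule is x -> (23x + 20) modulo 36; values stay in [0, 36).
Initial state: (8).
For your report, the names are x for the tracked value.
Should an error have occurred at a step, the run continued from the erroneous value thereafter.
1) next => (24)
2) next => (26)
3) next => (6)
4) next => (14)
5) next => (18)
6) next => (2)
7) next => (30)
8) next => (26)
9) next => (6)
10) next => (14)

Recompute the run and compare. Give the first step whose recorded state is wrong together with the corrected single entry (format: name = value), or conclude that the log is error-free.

step 2, x = 32

step 1: x = (23*8 + 20) mod 36 = 24 -> same as recorded
step 2: x = (23*24 + 20) mod 36 = 32 -> the recorded entry deviates here
First deviation found at step 2; the corrected entry is x = 32.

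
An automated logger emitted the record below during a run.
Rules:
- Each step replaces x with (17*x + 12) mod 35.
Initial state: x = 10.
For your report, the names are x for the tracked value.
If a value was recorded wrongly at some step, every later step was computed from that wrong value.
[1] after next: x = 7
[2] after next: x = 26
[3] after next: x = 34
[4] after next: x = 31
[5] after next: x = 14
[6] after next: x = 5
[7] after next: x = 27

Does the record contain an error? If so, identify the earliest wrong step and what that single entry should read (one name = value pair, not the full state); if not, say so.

step 4, x = 30

Step 1: x = (17*10 + 12) mod 35 = 7 — in agreement.
Step 2: x = (17*7 + 12) mod 35 = 26 — in agreement.
Step 3: x = (17*26 + 12) mod 35 = 34 — checks out.
Step 4: x = (17*34 + 12) mod 35 = 30 — the record has a different value.
Conclusion: step 4 carries the first error; the entry should be x = 30.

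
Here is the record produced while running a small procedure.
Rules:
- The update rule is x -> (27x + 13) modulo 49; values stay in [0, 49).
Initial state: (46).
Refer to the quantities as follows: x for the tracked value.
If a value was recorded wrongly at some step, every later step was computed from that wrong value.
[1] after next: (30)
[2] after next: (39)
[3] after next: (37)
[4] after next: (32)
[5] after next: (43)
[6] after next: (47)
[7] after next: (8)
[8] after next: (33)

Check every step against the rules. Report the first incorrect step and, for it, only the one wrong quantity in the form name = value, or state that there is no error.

Step 1: x = (27*46 + 13) mod 49 = 30 — no discrepancy.
Step 2: x = (27*30 + 13) mod 49 = 39 — same as recorded.
Step 3: x = (27*39 + 13) mod 49 = 37 — confirmed correct.
Step 4: x = (27*37 + 13) mod 49 = 32 — in agreement.
Step 5: x = (27*32 + 13) mod 49 = 44 — the entry is off here.
First incorrect step: 5; the correct value is x = 44.

step 5, x = 44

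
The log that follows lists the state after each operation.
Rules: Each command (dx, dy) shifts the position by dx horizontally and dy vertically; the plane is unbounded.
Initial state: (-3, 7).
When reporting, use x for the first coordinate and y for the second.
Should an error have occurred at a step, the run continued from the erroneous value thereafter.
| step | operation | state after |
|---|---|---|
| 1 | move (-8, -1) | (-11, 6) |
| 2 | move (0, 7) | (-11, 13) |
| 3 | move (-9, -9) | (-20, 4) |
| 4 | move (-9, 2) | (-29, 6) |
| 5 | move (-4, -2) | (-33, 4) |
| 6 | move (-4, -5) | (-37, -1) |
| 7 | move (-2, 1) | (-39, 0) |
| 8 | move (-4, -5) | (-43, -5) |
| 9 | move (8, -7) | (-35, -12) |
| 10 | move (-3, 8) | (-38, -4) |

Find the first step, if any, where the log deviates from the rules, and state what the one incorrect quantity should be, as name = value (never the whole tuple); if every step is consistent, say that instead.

no error

1. x = -3 + (-8) = -11, y = 7 + (-1) = 6 (agrees with the log)
2. x = -11 + (0) = -11, y = 6 + (7) = 13 (same as recorded)
3. x = -11 + (-9) = -20, y = 13 + (-9) = 4 (no discrepancy)
4. x = -20 + (-9) = -29, y = 4 + (2) = 6 (no discrepancy)
5. x = -29 + (-4) = -33, y = 6 + (-2) = 4 (checks out)
6. x = -33 + (-4) = -37, y = 4 + (-5) = -1 (verified)
7. x = -37 + (-2) = -39, y = -1 + (1) = 0 (verified)
8. x = -39 + (-4) = -43, y = 0 + (-5) = -5 (checks out)
9. x = -43 + (8) = -35, y = -5 + (-7) = -12 (agrees with the log)
10. x = -35 + (-3) = -38, y = -12 + (8) = -4 (consistent with the log)
No step deviates from the rules.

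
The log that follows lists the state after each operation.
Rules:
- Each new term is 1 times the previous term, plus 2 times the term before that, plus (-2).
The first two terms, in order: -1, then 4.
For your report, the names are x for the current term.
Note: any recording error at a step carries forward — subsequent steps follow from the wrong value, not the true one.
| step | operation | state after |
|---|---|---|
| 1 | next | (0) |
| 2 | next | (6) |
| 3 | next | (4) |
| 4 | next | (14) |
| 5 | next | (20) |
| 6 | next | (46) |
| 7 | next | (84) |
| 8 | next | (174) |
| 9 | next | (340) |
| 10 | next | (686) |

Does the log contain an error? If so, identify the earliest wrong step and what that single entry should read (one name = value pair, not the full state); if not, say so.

no error

Recomputing the run from the initial state:
step 1: x = 0
step 2: x = 6
step 3: x = 4
step 4: x = 14
step 5: x = 20
step 6: x = 46
step 7: x = 84
step 8: x = 174
step 9: x = 340
step 10: x = 686
This matches the log at every step.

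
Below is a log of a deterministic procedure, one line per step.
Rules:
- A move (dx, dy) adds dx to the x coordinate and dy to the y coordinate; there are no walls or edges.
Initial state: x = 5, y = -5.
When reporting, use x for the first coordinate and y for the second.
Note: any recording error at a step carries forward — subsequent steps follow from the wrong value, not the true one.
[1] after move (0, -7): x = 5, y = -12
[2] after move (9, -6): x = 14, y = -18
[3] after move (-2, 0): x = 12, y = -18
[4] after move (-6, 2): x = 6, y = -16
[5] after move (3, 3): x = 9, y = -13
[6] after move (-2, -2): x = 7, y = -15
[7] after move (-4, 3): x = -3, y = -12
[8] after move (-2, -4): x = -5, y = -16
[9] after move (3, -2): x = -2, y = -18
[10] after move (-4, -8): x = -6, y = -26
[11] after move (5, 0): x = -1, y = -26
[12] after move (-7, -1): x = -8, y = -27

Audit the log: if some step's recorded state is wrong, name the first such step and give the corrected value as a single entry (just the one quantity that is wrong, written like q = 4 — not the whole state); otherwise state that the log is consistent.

step 1: x = 5 + (0) = 5, y = -5 + (-7) = -12 -> agrees with the log
step 2: x = 5 + (9) = 14, y = -12 + (-6) = -18 -> checks out
step 3: x = 14 + (-2) = 12, y = -18 + (0) = -18 -> in agreement
step 4: x = 12 + (-6) = 6, y = -18 + (2) = -16 -> checks out
step 5: x = 6 + (3) = 9, y = -16 + (3) = -13 -> no discrepancy
step 6: x = 9 + (-2) = 7, y = -13 + (-2) = -15 -> consistent with the log
step 7: x = 7 + (-4) = 3, y = -15 + (3) = -12 -> the recorded entry deviates here
So the first discrepancy is step 7, where the right value is x = 3.

step 7, x = 3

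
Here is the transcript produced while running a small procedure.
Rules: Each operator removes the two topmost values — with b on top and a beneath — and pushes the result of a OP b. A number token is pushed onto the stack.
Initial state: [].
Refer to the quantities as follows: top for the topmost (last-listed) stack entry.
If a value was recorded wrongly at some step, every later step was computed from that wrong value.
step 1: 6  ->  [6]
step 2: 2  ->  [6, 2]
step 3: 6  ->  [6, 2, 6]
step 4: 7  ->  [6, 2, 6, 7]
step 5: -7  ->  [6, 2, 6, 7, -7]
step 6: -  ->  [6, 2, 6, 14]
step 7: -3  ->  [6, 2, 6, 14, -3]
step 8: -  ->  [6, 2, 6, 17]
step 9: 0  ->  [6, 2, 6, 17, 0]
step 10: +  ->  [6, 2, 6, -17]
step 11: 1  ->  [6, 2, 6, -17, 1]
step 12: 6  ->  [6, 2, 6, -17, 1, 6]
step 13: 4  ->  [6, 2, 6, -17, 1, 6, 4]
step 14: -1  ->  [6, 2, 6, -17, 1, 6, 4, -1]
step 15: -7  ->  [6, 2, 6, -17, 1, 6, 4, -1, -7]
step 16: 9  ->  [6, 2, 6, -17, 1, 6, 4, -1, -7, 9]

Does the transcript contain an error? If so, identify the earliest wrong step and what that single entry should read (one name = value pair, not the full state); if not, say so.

step 10, top = 17

Recomputing the run from the initial state:
step 1: [6]
step 2: [6, 2]
step 3: [6, 2, 6]
step 4: [6, 2, 6, 7]
step 5: [6, 2, 6, 7, -7]
step 6: [6, 2, 6, 14]
step 7: [6, 2, 6, 14, -3]
step 8: [6, 2, 6, 17]
step 9: [6, 2, 6, 17, 0]
step 10: [6, 2, 6, 17]
step 11: [6, 2, 6, 17, 1]
step 12: [6, 2, 6, 17, 1, 6]
step 13: [6, 2, 6, 17, 1, 6, 4]
step 14: [6, 2, 6, 17, 1, 6, 4, -1]
step 15: [6, 2, 6, 17, 1, 6, 4, -1, -7]
step 16: [6, 2, 6, 17, 1, 6, 4, -1, -7, 9]
The first disagreement with the transcript is at step 10, where the value should be top = 17.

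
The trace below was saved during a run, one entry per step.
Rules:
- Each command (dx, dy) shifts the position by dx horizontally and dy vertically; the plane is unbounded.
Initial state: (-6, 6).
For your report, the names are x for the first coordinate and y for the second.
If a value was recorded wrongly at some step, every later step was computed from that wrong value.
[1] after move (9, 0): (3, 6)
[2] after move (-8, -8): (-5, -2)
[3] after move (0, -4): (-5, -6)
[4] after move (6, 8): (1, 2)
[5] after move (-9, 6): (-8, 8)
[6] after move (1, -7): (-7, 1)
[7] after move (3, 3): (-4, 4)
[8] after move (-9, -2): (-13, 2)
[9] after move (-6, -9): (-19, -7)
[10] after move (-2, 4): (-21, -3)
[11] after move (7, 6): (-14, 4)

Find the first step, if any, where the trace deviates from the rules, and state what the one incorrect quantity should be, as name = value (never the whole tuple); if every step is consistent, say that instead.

Recomputing the run from the initial state:
step 1: x = 3, y = 6
step 2: x = -5, y = -2
step 3: x = -5, y = -6
step 4: x = 1, y = 2
step 5: x = -8, y = 8
step 6: x = -7, y = 1
step 7: x = -4, y = 4
step 8: x = -13, y = 2
step 9: x = -19, y = -7
step 10: x = -21, y = -3
step 11: x = -14, y = 3
The first disagreement with the trace is at step 11, where the value should be y = 3.

step 11, y = 3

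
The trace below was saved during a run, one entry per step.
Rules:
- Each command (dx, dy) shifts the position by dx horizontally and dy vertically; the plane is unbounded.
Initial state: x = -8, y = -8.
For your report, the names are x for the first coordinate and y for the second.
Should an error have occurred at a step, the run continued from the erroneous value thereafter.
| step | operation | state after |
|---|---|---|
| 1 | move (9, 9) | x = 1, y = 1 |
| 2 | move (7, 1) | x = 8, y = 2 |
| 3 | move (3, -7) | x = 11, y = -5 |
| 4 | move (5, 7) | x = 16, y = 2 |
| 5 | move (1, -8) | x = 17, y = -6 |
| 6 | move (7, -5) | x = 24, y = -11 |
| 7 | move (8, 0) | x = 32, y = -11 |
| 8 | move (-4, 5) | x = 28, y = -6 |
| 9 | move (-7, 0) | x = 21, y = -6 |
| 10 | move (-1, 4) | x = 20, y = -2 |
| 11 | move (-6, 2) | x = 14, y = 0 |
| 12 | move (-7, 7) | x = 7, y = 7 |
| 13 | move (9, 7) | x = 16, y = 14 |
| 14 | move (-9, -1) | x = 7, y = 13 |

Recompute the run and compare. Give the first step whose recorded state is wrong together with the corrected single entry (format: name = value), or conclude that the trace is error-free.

Recomputing the run from the initial state:
step 1: x = 1, y = 1
step 2: x = 8, y = 2
step 3: x = 11, y = -5
step 4: x = 16, y = 2
step 5: x = 17, y = -6
step 6: x = 24, y = -11
step 7: x = 32, y = -11
step 8: x = 28, y = -6
step 9: x = 21, y = -6
step 10: x = 20, y = -2
step 11: x = 14, y = 0
step 12: x = 7, y = 7
step 13: x = 16, y = 14
step 14: x = 7, y = 13
This matches the trace at every step.

no error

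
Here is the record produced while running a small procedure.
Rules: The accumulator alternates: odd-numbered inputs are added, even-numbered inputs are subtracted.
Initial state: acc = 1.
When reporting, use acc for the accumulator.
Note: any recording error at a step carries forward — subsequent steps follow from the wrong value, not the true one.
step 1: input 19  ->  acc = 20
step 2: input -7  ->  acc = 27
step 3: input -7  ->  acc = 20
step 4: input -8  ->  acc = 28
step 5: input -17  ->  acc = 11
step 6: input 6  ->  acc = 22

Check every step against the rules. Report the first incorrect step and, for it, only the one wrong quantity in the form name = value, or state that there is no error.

Recomputing the run from the initial state:
step 1: acc = 20
step 2: acc = 27
step 3: acc = 20
step 4: acc = 28
step 5: acc = 11
step 6: acc = 5
The first disagreement with the record is at step 6, where the value should be acc = 5.

step 6, acc = 5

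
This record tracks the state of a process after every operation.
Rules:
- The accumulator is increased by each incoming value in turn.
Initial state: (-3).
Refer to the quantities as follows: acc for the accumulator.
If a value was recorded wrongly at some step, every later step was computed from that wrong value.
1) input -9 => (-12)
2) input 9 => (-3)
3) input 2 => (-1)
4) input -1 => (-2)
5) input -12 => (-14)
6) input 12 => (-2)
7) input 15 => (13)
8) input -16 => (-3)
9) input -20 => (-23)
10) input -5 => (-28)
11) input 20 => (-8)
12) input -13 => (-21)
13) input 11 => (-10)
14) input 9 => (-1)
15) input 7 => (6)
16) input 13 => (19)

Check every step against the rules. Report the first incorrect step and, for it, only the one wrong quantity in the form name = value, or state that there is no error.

Recomputing the run from the initial state:
step 1: acc = -12
step 2: acc = -3
step 3: acc = -1
step 4: acc = -2
step 5: acc = -14
step 6: acc = -2
step 7: acc = 13
step 8: acc = -3
step 9: acc = -23
step 10: acc = -28
step 11: acc = -8
step 12: acc = -21
step 13: acc = -10
step 14: acc = -1
step 15: acc = 6
step 16: acc = 19
This matches the record at every step.

no error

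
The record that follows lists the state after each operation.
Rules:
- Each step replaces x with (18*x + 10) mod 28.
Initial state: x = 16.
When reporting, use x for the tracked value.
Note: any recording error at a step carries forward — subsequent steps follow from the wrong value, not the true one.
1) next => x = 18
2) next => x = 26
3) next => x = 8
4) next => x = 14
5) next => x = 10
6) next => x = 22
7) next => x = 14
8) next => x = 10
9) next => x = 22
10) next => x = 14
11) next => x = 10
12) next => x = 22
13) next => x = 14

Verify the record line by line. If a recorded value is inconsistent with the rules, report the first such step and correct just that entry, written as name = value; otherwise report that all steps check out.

step 3, x = 2

Step 1: x = (18*16 + 10) mod 28 = 18 — exactly as logged.
Step 2: x = (18*18 + 10) mod 28 = 26 — matches.
Step 3: x = (18*26 + 10) mod 28 = 2 — the entry is off here.
The earliest wrong entry is at step 3: it should read x = 2.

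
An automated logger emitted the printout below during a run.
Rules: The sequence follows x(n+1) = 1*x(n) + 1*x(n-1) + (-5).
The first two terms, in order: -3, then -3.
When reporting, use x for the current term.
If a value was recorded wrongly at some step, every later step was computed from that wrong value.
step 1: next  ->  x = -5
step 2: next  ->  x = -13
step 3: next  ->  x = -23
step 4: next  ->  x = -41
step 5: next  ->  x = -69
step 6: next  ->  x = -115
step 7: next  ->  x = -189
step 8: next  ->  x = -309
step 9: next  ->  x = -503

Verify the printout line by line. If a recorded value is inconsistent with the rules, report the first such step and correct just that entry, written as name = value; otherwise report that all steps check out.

step 1, x = -11

Recomputing the run from the initial state:
step 1: x = -11
step 2: x = -19
step 3: x = -35
step 4: x = -59
step 5: x = -99
step 6: x = -163
step 7: x = -267
step 8: x = -435
step 9: x = -707
The first disagreement with the printout is at step 1, where the value should be x = -11.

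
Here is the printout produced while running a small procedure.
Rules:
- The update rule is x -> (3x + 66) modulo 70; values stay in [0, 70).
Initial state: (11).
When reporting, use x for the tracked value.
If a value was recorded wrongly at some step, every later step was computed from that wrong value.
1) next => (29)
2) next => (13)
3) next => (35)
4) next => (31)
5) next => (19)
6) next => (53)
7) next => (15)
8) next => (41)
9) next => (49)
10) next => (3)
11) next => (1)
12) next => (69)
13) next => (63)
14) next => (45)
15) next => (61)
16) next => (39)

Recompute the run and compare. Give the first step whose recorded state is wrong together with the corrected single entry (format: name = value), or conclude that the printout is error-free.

step 11, x = 5

Step 1: x = (3*11 + 66) mod 70 = 29 — agrees with the printout.
Step 2: x = (3*29 + 66) mod 70 = 13 — verified.
Step 3: x = (3*13 + 66) mod 70 = 35 — consistent with the printout.
Step 4: x = (3*35 + 66) mod 70 = 31 — matches.
Step 5: x = (3*31 + 66) mod 70 = 19 — confirmed correct.
Step 6: x = (3*19 + 66) mod 70 = 53 — in agreement.
Step 7: x = (3*53 + 66) mod 70 = 15 — same as recorded.
Step 8: x = (3*15 + 66) mod 70 = 41 — matches.
Step 9: x = (3*41 + 66) mod 70 = 49 — same as recorded.
Step 10: x = (3*49 + 66) mod 70 = 3 — consistent with the printout.
Step 11: x = (3*3 + 66) mod 70 = 5 — first mismatch against the printout.
So the first discrepancy is step 11, where the right value is x = 5.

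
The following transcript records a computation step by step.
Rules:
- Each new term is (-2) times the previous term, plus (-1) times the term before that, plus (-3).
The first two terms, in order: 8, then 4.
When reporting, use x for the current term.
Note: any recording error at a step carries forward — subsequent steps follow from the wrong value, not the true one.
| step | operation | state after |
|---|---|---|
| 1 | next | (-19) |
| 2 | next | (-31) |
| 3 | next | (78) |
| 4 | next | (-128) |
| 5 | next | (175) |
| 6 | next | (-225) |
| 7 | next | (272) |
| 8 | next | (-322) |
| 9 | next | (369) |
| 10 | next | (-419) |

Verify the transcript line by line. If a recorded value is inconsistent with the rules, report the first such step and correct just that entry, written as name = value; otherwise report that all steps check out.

step 2, x = 31

Recomputing the run from the initial state:
step 1: x = -19
step 2: x = 31
step 3: x = -46
step 4: x = 58
step 5: x = -73
step 6: x = 85
step 7: x = -100
step 8: x = 112
step 9: x = -127
step 10: x = 139
The first disagreement with the transcript is at step 2, where the value should be x = 31.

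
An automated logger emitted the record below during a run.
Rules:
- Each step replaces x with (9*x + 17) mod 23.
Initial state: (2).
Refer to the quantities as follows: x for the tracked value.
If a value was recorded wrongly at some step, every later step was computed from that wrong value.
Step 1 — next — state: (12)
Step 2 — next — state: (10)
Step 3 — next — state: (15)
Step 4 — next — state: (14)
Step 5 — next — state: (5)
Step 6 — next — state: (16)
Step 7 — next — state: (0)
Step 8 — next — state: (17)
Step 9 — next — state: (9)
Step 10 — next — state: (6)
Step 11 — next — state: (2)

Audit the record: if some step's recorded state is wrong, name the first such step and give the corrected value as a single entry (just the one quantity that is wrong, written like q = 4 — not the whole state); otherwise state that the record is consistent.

1. x = (9*2 + 17) mod 23 = 12 (same as recorded)
2. x = (9*12 + 17) mod 23 = 10 (confirmed correct)
3. x = (9*10 + 17) mod 23 = 15 (same as recorded)
4. x = (9*15 + 17) mod 23 = 14 (same as recorded)
5. x = (9*14 + 17) mod 23 = 5 (confirmed correct)
6. x = (9*5 + 17) mod 23 = 16 (verified)
7. x = (9*16 + 17) mod 23 = 0 (checks out)
8. x = (9*0 + 17) mod 23 = 17 (same as recorded)
9. x = (9*17 + 17) mod 23 = 9 (checks out)
10. x = (9*9 + 17) mod 23 = 6 (in agreement)
11. x = (9*6 + 17) mod 23 = 2 (agrees with the record)
The recomputation confirms every line.

no error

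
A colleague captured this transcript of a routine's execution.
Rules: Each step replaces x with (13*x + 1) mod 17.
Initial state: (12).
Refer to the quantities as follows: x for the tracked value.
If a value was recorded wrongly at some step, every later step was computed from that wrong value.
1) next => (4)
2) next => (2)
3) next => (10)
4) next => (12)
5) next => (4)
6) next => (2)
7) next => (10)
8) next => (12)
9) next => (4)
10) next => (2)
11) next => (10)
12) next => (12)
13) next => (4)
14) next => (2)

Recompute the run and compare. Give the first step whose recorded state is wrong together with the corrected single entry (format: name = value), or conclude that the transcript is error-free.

Recomputing the run from the initial state:
step 1: x = 4
step 2: x = 2
step 3: x = 10
step 4: x = 12
step 5: x = 4
step 6: x = 2
step 7: x = 10
step 8: x = 12
step 9: x = 4
step 10: x = 2
step 11: x = 10
step 12: x = 12
step 13: x = 4
step 14: x = 2
This matches the transcript at every step.

no error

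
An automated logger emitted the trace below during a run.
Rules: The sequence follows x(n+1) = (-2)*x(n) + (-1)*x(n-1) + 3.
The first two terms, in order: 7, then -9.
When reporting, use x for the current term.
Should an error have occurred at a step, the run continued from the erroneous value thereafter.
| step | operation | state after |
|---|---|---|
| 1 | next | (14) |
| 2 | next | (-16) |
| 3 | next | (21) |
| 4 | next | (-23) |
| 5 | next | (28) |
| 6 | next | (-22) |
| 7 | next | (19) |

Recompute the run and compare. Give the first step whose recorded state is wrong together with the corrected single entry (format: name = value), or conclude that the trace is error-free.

Step 1: x = -2*(-9) + (-1)*(7) + (3) = 14 — in agreement.
Step 2: x = -2*(14) + (-1)*(-9) + (3) = -16 — confirmed correct.
Step 3: x = -2*(-16) + (-1)*(14) + (3) = 21 — in agreement.
Step 4: x = -2*(21) + (-1)*(-16) + (3) = -23 — verified.
Step 5: x = -2*(-23) + (-1)*(21) + (3) = 28 — verified.
Step 6: x = -2*(28) + (-1)*(-23) + (3) = -30 — a discrepancy with the trace.
First incorrect step: 6; the correct value is x = -30.

step 6, x = -30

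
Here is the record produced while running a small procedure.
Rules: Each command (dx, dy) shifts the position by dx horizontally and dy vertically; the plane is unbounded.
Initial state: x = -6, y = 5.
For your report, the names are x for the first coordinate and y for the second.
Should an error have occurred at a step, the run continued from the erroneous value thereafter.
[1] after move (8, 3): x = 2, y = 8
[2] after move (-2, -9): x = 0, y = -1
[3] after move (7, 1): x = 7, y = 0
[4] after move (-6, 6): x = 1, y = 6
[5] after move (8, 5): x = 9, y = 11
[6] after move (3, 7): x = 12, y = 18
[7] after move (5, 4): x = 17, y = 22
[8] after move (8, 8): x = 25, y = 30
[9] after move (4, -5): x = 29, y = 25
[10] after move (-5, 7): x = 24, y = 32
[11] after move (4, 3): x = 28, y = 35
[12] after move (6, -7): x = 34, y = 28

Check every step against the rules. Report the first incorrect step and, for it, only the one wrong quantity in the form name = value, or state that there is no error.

Recomputing the run from the initial state:
step 1: x = 2, y = 8
step 2: x = 0, y = -1
step 3: x = 7, y = 0
step 4: x = 1, y = 6
step 5: x = 9, y = 11
step 6: x = 12, y = 18
step 7: x = 17, y = 22
step 8: x = 25, y = 30
step 9: x = 29, y = 25
step 10: x = 24, y = 32
step 11: x = 28, y = 35
step 12: x = 34, y = 28
This matches the record at every step.

no error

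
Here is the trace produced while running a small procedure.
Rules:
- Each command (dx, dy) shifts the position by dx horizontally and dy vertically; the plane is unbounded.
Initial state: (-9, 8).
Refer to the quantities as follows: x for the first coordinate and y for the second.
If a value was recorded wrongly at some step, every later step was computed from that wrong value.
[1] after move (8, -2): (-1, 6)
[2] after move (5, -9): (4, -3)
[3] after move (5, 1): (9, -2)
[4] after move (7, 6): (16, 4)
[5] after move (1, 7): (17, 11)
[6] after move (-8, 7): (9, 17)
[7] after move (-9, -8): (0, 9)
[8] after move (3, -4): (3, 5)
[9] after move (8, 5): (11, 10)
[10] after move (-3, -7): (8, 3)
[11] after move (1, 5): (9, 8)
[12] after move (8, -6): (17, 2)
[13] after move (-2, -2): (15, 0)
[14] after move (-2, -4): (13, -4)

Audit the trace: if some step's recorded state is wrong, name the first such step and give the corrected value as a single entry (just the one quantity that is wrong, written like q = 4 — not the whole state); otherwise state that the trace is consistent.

step 6, y = 18

step 1: x = -9 + (8) = -1, y = 8 + (-2) = 6 -> consistent with the trace
step 2: x = -1 + (5) = 4, y = 6 + (-9) = -3 -> agrees with the trace
step 3: x = 4 + (5) = 9, y = -3 + (1) = -2 -> agrees with the trace
step 4: x = 9 + (7) = 16, y = -2 + (6) = 4 -> exactly as logged
step 5: x = 16 + (1) = 17, y = 4 + (7) = 11 -> matches
step 6: x = 17 + (-8) = 9, y = 11 + (7) = 18 -> the entry is off here
The audit stops at step 6: the recorded entry is wrong and should be y = 18.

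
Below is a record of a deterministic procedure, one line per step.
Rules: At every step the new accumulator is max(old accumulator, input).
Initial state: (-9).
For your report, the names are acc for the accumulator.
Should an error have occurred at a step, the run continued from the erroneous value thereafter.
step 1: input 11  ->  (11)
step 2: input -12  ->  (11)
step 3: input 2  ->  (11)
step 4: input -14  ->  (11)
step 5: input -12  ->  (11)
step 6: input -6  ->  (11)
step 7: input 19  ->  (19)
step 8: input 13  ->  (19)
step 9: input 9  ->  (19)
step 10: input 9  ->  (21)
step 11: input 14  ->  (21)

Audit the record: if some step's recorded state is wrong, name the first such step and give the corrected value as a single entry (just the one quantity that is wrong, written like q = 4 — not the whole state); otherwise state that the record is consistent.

step 10, acc = 19

Recomputing the run from the initial state:
step 1: acc = 11
step 2: acc = 11
step 3: acc = 11
step 4: acc = 11
step 5: acc = 11
step 6: acc = 11
step 7: acc = 19
step 8: acc = 19
step 9: acc = 19
step 10: acc = 19
step 11: acc = 19
The first disagreement with the record is at step 10, where the value should be acc = 19.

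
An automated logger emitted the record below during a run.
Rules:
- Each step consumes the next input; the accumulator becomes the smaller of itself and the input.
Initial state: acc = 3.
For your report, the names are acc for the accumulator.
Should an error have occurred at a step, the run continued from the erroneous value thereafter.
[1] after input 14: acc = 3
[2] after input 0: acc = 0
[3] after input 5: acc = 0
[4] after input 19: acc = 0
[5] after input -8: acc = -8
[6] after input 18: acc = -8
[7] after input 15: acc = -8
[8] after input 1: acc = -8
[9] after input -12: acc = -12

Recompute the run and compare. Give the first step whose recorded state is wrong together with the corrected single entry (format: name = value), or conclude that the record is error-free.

no error

1. acc = min(3, 14) = 3 (in agreement)
2. acc = min(3, 0) = 0 (confirmed correct)
3. acc = min(0, 5) = 0 (confirmed correct)
4. acc = min(0, 19) = 0 (confirmed correct)
5. acc = min(0, -8) = -8 (in agreement)
6. acc = min(-8, 18) = -8 (checks out)
7. acc = min(-8, 15) = -8 (agrees with the record)
8. acc = min(-8, 1) = -8 (same as recorded)
9. acc = min(-8, -12) = -12 (consistent with the record)
Every step is consistent.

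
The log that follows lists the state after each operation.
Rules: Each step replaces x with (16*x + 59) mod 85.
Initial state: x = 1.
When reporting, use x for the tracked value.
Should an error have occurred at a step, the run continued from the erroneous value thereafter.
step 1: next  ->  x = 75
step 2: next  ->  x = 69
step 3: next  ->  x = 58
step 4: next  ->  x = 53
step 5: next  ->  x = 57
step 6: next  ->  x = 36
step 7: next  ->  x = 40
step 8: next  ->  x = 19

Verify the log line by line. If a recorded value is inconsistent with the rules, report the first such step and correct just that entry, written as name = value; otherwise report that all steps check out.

step 1: x = (16*1 + 59) mod 85 = 75 -> same as recorded
step 2: x = (16*75 + 59) mod 85 = 69 -> same as recorded
step 3: x = (16*69 + 59) mod 85 = 58 -> checks out
step 4: x = (16*58 + 59) mod 85 = 52 -> the entry is off here
The audit stops at step 4: the recorded entry is wrong and should be x = 52.

step 4, x = 52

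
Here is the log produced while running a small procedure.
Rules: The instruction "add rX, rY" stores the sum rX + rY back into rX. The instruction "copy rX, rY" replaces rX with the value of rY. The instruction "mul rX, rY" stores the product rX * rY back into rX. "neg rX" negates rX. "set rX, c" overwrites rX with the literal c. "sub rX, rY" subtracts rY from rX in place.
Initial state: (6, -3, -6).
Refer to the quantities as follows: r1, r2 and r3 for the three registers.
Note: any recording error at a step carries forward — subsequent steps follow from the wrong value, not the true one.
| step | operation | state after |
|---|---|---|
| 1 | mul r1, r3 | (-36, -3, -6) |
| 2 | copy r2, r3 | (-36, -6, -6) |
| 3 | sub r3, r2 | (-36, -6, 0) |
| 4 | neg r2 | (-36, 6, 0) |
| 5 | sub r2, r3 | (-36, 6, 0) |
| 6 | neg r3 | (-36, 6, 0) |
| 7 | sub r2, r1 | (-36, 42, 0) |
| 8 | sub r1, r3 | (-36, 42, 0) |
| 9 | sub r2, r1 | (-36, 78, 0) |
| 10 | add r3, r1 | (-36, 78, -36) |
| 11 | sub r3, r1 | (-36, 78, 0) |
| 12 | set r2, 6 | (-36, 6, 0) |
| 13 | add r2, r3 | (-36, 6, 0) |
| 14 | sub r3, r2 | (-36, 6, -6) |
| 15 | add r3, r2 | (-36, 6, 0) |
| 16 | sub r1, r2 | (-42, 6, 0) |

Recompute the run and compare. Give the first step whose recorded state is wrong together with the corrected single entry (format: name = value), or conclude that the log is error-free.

no error

1. r1 = 6 * -6 = -36 (no discrepancy)
2. r2 = -6 (same as recorded)
3. r3 = -6 - -6 = 0 (same as recorded)
4. r2 = -(-6) = 6 (agrees with the log)
5. r2 = 6 - 0 = 6 (checks out)
6. r3 = -(0) = 0 (no discrepancy)
7. r2 = 6 - -36 = 42 (same as recorded)
8. r1 = -36 - 0 = -36 (consistent with the log)
9. r2 = 42 - -36 = 78 (same as recorded)
10. r3 = 0 + -36 = -36 (verified)
11. r3 = -36 - -36 = 0 (verified)
12. r2 = 6 (matches)
13. r2 = 6 + 0 = 6 (same as recorded)
14. r3 = 0 - 6 = -6 (matches)
15. r3 = -6 + 6 = 0 (verified)
16. r1 = -36 - 6 = -42 (matches)
No step deviates from the rules.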